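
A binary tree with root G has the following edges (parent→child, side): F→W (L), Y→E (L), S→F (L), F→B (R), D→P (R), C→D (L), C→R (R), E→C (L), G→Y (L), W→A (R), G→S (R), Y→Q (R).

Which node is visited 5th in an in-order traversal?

E

In-order visits the left subtree, then the node, then the right subtree.
At G: go left to Y.
  At Y: go left to E.
    At E: go left to C.
      At C: go left to D.
        At D: no left child.
        Visit D.
        At D: go right to P.
          P is a leaf — visit P.
      Visit C.
      At C: go right to R.
        R is a leaf — visit R.
    Visit E.
    At E: no right child.
  Visit Y.
  At Y: go right to Q.
    Q is a leaf — visit Q.
Visit G.
At G: go right to S.
  At S: go left to F.
    At F: go left to W.
      At W: no left child.
      Visit W.
      At W: go right to A.
        A is a leaf — visit A.
    Visit F.
    At F: go right to B.
      B is a leaf — visit B.
  Visit S.
  At S: no right child.
Full in-order sequence: D, P, C, R, E, Y, Q, G, W, A, F, B, S.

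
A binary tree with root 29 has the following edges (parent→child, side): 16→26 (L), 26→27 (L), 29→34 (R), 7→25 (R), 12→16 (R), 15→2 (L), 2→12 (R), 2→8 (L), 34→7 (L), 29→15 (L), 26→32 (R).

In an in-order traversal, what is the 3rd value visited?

12

In-order visits the left subtree, then the node, then the right subtree.
At 29: go left to 15.
  At 15: go left to 2.
    At 2: go left to 8.
      8 is a leaf — visit 8.
    Visit 2.
    At 2: go right to 12.
      At 12: no left child.
      Visit 12.
      At 12: go right to 16.
        At 16: go left to 26.
          At 26: go left to 27.
            27 is a leaf — visit 27.
          Visit 26.
          At 26: go right to 32.
            32 is a leaf — visit 32.
        Visit 16.
        At 16: no right child.
  Visit 15.
  At 15: no right child.
Visit 29.
At 29: go right to 34.
  At 34: go left to 7.
    At 7: no left child.
    Visit 7.
    At 7: go right to 25.
      25 is a leaf — visit 25.
  Visit 34.
  At 34: no right child.
Full in-order sequence: 8, 2, 12, 27, 26, 32, 16, 15, 29, 7, 25, 34.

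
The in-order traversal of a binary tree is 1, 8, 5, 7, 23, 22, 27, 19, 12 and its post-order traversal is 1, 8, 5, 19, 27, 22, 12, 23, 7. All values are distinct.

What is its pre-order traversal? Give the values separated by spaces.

7 5 8 1 23 12 22 27 19

The last element of post-order is the root; it splits in-order into left and right subtrees.
Root 7: left subtree has 3 nodes {1, 8, 5}, right has 5 {23, 22, 27, 19, 12}.
  Root 5: left subtree has 2 nodes {1, 8}, right has 0 { }.
    Root 8: left subtree has 1 node {1}, right has 0 { }.
  Root 23: left subtree has 0 nodes { }, right has 4 {22, 27, 19, 12}.
    Root 12: left subtree has 3 nodes {22, 27, 19}, right has 0 { }.
      Root 22: left subtree has 0 nodes { }, right has 2 {27, 19}.
        Root 27: left subtree has 0 nodes { }, right has 1 {19}.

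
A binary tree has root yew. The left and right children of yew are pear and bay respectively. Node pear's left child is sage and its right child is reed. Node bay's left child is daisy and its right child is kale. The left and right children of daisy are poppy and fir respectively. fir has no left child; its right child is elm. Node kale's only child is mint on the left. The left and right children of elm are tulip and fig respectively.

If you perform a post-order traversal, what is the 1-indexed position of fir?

8

Post-order visits the left subtree, then the right subtree, then the node.
At yew: go left to pear.
  At pear: go left to sage.
    sage is a leaf — visit sage.
  At pear: go right to reed.
    reed is a leaf — visit reed.
  Visit pear.
At yew: go right to bay.
  At bay: go left to daisy.
    At daisy: go left to poppy.
      poppy is a leaf — visit poppy.
    At daisy: go right to fir.
      At fir: no left child.
      At fir: go right to elm.
        At elm: go left to tulip.
          tulip is a leaf — visit tulip.
        At elm: go right to fig.
          fig is a leaf — visit fig.
        Visit elm.
      Visit fir.
    Visit daisy.
  At bay: go right to kale.
    At kale: go left to mint.
      mint is a leaf — visit mint.
    At kale: no right child.
    Visit kale.
  Visit bay.
Visit yew.
Full post-order sequence: sage, reed, pear, poppy, tulip, fig, elm, fir, daisy, mint, kale, bay, yew.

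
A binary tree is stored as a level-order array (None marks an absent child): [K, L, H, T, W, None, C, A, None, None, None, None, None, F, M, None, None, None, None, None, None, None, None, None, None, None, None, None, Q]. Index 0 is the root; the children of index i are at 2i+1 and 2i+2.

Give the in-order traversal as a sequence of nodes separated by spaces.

In-order visits the left subtree, then the node, then the right subtree.
At K: go left to L.
  At L: go left to T.
    At T: go left to A.
      A is a leaf — visit A.
    Visit T.
    At T: no right child.
  Visit L.
  At L: go right to W.
    W is a leaf — visit W.
Visit K.
At K: go right to H.
  At H: no left child.
  Visit H.
  At H: go right to C.
    At C: go left to F.
      At F: no left child.
      Visit F.
      At F: go right to Q.
        Q is a leaf — visit Q.
    Visit C.
    At C: go right to M.
      M is a leaf — visit M.

A T L W K H F Q C M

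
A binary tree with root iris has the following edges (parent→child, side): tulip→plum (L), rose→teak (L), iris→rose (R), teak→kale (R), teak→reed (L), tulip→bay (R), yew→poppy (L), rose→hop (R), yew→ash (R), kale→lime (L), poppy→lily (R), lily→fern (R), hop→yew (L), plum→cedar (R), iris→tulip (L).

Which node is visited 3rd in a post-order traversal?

bay

Post-order visits the left subtree, then the right subtree, then the node.
At iris: go left to tulip.
  At tulip: go left to plum.
    At plum: no left child.
    At plum: go right to cedar.
      cedar is a leaf — visit cedar.
    Visit plum.
  At tulip: go right to bay.
    bay is a leaf — visit bay.
  Visit tulip.
At iris: go right to rose.
  At rose: go left to teak.
    At teak: go left to reed.
      reed is a leaf — visit reed.
    At teak: go right to kale.
      At kale: go left to lime.
        lime is a leaf — visit lime.
      At kale: no right child.
      Visit kale.
    Visit teak.
  At rose: go right to hop.
    At hop: go left to yew.
      At yew: go left to poppy.
        At poppy: no left child.
        At poppy: go right to lily.
          At lily: no left child.
          At lily: go right to fern.
            fern is a leaf — visit fern.
          Visit lily.
        Visit poppy.
      At yew: go right to ash.
        ash is a leaf — visit ash.
      Visit yew.
    At hop: no right child.
    Visit hop.
  Visit rose.
Visit iris.
Full post-order sequence: cedar, plum, bay, tulip, reed, lime, kale, teak, fern, lily, poppy, ash, yew, hop, rose, iris.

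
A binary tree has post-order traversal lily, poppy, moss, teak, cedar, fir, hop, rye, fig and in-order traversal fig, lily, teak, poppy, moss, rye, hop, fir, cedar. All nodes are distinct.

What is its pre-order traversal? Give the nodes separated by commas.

The last element of post-order is the root; it splits in-order into left and right subtrees.
Root fig: left subtree has 0 nodes { }, right has 8 {lily, teak, poppy, moss, rye, hop, fir, cedar}.
  Root rye: left subtree has 4 nodes {lily, teak, poppy, moss}, right has 3 {hop, fir, cedar}.
    Root teak: left subtree has 1 node {lily}, right has 2 {poppy, moss}.
      Root moss: left subtree has 1 node {poppy}, right has 0 { }.
    Root hop: left subtree has 0 nodes { }, right has 2 {fir, cedar}.
      Root fir: left subtree has 0 nodes { }, right has 1 {cedar}.

fig, rye, teak, lily, moss, poppy, hop, fir, cedar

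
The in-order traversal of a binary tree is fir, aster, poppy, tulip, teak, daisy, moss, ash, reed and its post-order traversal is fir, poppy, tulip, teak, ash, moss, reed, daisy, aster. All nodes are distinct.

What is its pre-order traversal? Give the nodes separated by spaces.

The last element of post-order is the root; it splits in-order into left and right subtrees.
Root aster: left subtree has 1 node {fir}, right has 7 {poppy, tulip, teak, daisy, moss, ash, reed}.
  Root daisy: left subtree has 3 nodes {poppy, tulip, teak}, right has 3 {moss, ash, reed}.
    Root teak: left subtree has 2 nodes {poppy, tulip}, right has 0 { }.
      Root tulip: left subtree has 1 node {poppy}, right has 0 { }.
    Root reed: left subtree has 2 nodes {moss, ash}, right has 0 { }.
      Root moss: left subtree has 0 nodes { }, right has 1 {ash}.

aster fir daisy teak tulip poppy reed moss ash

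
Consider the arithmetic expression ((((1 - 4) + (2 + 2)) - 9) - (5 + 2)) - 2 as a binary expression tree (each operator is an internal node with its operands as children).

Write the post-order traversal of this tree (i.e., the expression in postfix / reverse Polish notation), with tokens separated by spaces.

Post-order on an expression tree gives postfix notation: for each operator, emit left operand, right operand, then the operator.

1 4 - 2 2 + + 9 - 5 2 + - 2 -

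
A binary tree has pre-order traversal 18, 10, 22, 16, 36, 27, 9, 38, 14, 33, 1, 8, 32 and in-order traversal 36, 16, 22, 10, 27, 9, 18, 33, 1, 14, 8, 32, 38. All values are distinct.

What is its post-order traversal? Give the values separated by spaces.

The first element of pre-order is the root; it splits in-order into left and right subtrees.
Root 18: left subtree has 6 nodes {36, 16, 22, 10, 27, 9}, right has 6 {33, 1, 14, 8, 32, 38}.
  Root 10: left subtree has 3 nodes {36, 16, 22}, right has 2 {27, 9}.
    Root 22: left subtree has 2 nodes {36, 16}, right has 0 { }.
      Root 16: left subtree has 1 node {36}, right has 0 { }.
    Root 27: left subtree has 0 nodes { }, right has 1 {9}.
  Root 38: left subtree has 5 nodes {33, 1, 14, 8, 32}, right has 0 { }.
    Root 14: left subtree has 2 nodes {33, 1}, right has 2 {8, 32}.
      Root 33: left subtree has 0 nodes { }, right has 1 {1}.
      Root 8: left subtree has 0 nodes { }, right has 1 {32}.

36 16 22 9 27 10 1 33 32 8 14 38 18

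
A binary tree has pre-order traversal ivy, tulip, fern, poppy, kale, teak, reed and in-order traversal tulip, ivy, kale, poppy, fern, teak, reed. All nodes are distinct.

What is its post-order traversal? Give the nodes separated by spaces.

The first element of pre-order is the root; it splits in-order into left and right subtrees.
Root ivy: left subtree has 1 node {tulip}, right has 5 {kale, poppy, fern, teak, reed}.
  Root fern: left subtree has 2 nodes {kale, poppy}, right has 2 {teak, reed}.
    Root poppy: left subtree has 1 node {kale}, right has 0 { }.
    Root teak: left subtree has 0 nodes { }, right has 1 {reed}.

tulip kale poppy reed teak fern ivy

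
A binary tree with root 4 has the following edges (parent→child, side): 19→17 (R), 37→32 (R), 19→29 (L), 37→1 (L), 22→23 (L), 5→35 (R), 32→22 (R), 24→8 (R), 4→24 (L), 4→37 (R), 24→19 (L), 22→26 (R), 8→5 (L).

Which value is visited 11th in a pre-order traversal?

32

Pre-order visits the node, then its left subtree, then its right subtree.
Visit 4.
At 4: go left to 24.
  Visit 24.
  At 24: go left to 19.
    Visit 19.
    At 19: go left to 29.
      29 is a leaf — visit 29.
    At 19: go right to 17.
      17 is a leaf — visit 17.
  At 24: go right to 8.
    Visit 8.
    At 8: go left to 5.
      Visit 5.
      At 5: no left child.
      At 5: go right to 35.
        35 is a leaf — visit 35.
    At 8: no right child.
At 4: go right to 37.
  Visit 37.
  At 37: go left to 1.
    1 is a leaf — visit 1.
  At 37: go right to 32.
    Visit 32.
    At 32: no left child.
    At 32: go right to 22.
      Visit 22.
      At 22: go left to 23.
        23 is a leaf — visit 23.
      At 22: go right to 26.
        26 is a leaf — visit 26.
Full pre-order sequence: 4, 24, 19, 29, 17, 8, 5, 35, 37, 1, 32, 22, 23, 26.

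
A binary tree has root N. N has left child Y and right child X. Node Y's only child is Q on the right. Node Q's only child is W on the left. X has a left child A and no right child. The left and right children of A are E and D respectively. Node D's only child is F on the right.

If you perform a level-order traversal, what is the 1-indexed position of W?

6

Level-order visits nodes level by level from the root, left to right within each level.
Level 0: N
Level 1: Y, X
Level 2: Q, A
Level 3: W, E, D
Level 4: F
Full level-order sequence: N, Y, X, Q, A, W, E, D, F.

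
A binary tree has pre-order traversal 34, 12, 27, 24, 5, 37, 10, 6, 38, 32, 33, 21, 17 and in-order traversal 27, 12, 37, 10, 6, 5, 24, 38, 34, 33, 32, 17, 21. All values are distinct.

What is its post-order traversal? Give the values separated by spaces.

27 6 10 37 5 38 24 12 33 17 21 32 34

The first element of pre-order is the root; it splits in-order into left and right subtrees.
Root 34: left subtree has 8 nodes {27, 12, 37, 10, 6, 5, 24, 38}, right has 4 {33, 32, 17, 21}.
  Root 12: left subtree has 1 node {27}, right has 6 {37, 10, 6, 5, 24, 38}.
    Root 24: left subtree has 4 nodes {37, 10, 6, 5}, right has 1 {38}.
      Root 5: left subtree has 3 nodes {37, 10, 6}, right has 0 { }.
        Root 37: left subtree has 0 nodes { }, right has 2 {10, 6}.
          Root 10: left subtree has 0 nodes { }, right has 1 {6}.
  Root 32: left subtree has 1 node {33}, right has 2 {17, 21}.
    Root 21: left subtree has 1 node {17}, right has 0 { }.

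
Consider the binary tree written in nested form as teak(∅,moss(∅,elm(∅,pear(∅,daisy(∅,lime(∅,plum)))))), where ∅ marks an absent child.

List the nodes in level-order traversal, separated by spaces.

Level-order visits nodes level by level from the root, left to right within each level.
Level 0: teak
Level 1: moss
Level 2: elm
Level 3: pear
Level 4: daisy
Level 5: lime
Level 6: plum

teak moss elm pear daisy lime plum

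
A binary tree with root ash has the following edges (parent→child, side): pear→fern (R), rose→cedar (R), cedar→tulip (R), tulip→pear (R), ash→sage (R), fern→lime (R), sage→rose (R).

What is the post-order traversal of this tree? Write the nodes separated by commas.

lime, fern, pear, tulip, cedar, rose, sage, ash

Post-order visits the left subtree, then the right subtree, then the node.
At ash: no left child.
At ash: go right to sage.
  At sage: no left child.
  At sage: go right to rose.
    At rose: no left child.
    At rose: go right to cedar.
      At cedar: no left child.
      At cedar: go right to tulip.
        At tulip: no left child.
        At tulip: go right to pear.
          At pear: no left child.
          At pear: go right to fern.
            At fern: no left child.
            At fern: go right to lime.
              lime is a leaf — visit lime.
            Visit fern.
          Visit pear.
        Visit tulip.
      Visit cedar.
    Visit rose.
  Visit sage.
Visit ash.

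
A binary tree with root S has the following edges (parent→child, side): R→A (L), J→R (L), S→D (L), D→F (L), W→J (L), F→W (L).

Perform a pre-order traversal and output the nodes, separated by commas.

S, D, F, W, J, R, A

Pre-order visits the node, then its left subtree, then its right subtree.
Visit S.
At S: go left to D.
  Visit D.
  At D: go left to F.
    Visit F.
    At F: go left to W.
      Visit W.
      At W: go left to J.
        Visit J.
        At J: go left to R.
          Visit R.
          At R: go left to A.
            A is a leaf — visit A.
          At R: no right child.
        At J: no right child.
      At W: no right child.
    At F: no right child.
  At D: no right child.
At S: no right child.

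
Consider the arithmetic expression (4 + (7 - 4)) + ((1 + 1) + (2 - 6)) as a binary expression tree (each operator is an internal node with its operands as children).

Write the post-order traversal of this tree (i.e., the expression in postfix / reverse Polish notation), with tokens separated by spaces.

Post-order on an expression tree gives postfix notation: for each operator, emit left operand, right operand, then the operator.

4 7 4 - + 1 1 + 2 6 - + +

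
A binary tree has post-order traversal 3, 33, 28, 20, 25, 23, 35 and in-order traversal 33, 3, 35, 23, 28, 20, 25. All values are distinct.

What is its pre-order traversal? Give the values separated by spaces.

The last element of post-order is the root; it splits in-order into left and right subtrees.
Root 35: left subtree has 2 nodes {33, 3}, right has 4 {23, 28, 20, 25}.
  Root 33: left subtree has 0 nodes { }, right has 1 {3}.
  Root 23: left subtree has 0 nodes { }, right has 3 {28, 20, 25}.
    Root 25: left subtree has 2 nodes {28, 20}, right has 0 { }.
      Root 20: left subtree has 1 node {28}, right has 0 { }.

35 33 3 23 25 20 28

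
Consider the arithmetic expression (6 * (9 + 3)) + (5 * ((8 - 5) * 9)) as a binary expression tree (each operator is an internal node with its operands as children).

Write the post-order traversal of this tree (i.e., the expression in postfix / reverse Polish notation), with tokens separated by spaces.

Post-order on an expression tree gives postfix notation: for each operator, emit left operand, right operand, then the operator.

6 9 3 + * 5 8 5 - 9 * * +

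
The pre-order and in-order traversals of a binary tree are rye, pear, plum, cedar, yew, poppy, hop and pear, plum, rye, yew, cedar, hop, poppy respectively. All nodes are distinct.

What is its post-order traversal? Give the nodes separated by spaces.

plum pear yew hop poppy cedar rye

The first element of pre-order is the root; it splits in-order into left and right subtrees.
Root rye: left subtree has 2 nodes {pear, plum}, right has 4 {yew, cedar, hop, poppy}.
  Root pear: left subtree has 0 nodes { }, right has 1 {plum}.
  Root cedar: left subtree has 1 node {yew}, right has 2 {hop, poppy}.
    Root poppy: left subtree has 1 node {hop}, right has 0 { }.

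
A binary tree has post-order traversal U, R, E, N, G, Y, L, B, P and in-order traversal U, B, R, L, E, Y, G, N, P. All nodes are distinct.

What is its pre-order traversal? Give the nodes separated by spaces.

The last element of post-order is the root; it splits in-order into left and right subtrees.
Root P: left subtree has 8 nodes {U, B, R, L, E, Y, G, N}, right has 0 { }.
  Root B: left subtree has 1 node {U}, right has 6 {R, L, E, Y, G, N}.
    Root L: left subtree has 1 node {R}, right has 4 {E, Y, G, N}.
      Root Y: left subtree has 1 node {E}, right has 2 {G, N}.
        Root G: left subtree has 0 nodes { }, right has 1 {N}.

P B U L R Y E G N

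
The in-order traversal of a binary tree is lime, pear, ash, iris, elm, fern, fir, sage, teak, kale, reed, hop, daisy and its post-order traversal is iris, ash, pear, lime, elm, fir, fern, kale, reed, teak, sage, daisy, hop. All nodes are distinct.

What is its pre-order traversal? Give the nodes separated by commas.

The last element of post-order is the root; it splits in-order into left and right subtrees.
Root hop: left subtree has 11 nodes {lime, pear, ash, iris, elm, fern, fir, sage, teak, kale, reed}, right has 1 {daisy}.
  Root sage: left subtree has 7 nodes {lime, pear, ash, iris, elm, fern, fir}, right has 3 {teak, kale, reed}.
    Root fern: left subtree has 5 nodes {lime, pear, ash, iris, elm}, right has 1 {fir}.
      Root elm: left subtree has 4 nodes {lime, pear, ash, iris}, right has 0 { }.
        Root lime: left subtree has 0 nodes { }, right has 3 {pear, ash, iris}.
          Root pear: left subtree has 0 nodes { }, right has 2 {ash, iris}.
            Root ash: left subtree has 0 nodes { }, right has 1 {iris}.
    Root teak: left subtree has 0 nodes { }, right has 2 {kale, reed}.
      Root reed: left subtree has 1 node {kale}, right has 0 { }.

hop, sage, fern, elm, lime, pear, ash, iris, fir, teak, reed, kale, daisy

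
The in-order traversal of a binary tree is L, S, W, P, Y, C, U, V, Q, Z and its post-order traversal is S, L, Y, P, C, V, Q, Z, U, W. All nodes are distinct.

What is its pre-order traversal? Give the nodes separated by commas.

The last element of post-order is the root; it splits in-order into left and right subtrees.
Root W: left subtree has 2 nodes {L, S}, right has 7 {P, Y, C, U, V, Q, Z}.
  Root L: left subtree has 0 nodes { }, right has 1 {S}.
  Root U: left subtree has 3 nodes {P, Y, C}, right has 3 {V, Q, Z}.
    Root C: left subtree has 2 nodes {P, Y}, right has 0 { }.
      Root P: left subtree has 0 nodes { }, right has 1 {Y}.
    Root Z: left subtree has 2 nodes {V, Q}, right has 0 { }.
      Root Q: left subtree has 1 node {V}, right has 0 { }.

W, L, S, U, C, P, Y, Z, Q, V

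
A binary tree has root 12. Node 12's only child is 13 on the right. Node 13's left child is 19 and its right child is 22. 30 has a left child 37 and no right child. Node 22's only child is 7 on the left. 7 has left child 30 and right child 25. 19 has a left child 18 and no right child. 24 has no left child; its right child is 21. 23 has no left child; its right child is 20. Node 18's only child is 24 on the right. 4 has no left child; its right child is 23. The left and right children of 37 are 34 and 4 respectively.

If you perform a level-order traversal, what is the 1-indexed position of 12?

1

Level-order visits nodes level by level from the root, left to right within each level.
Level 0: 12
Level 1: 13
Level 2: 19, 22
Level 3: 18, 7
Level 4: 24, 30, 25
Level 5: 21, 37
Level 6: 34, 4
Level 7: 23
Level 8: 20
Full level-order sequence: 12, 13, 19, 22, 18, 7, 24, 30, 25, 21, 37, 34, 4, 23, 20.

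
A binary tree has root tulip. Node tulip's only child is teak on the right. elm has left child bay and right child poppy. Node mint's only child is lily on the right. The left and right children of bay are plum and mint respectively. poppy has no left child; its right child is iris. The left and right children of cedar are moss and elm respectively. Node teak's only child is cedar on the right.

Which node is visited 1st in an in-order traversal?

In-order visits the left subtree, then the node, then the right subtree.
At tulip: no left child.
Visit tulip.
At tulip: go right to teak.
  At teak: no left child.
  Visit teak.
  At teak: go right to cedar.
    At cedar: go left to moss.
      moss is a leaf — visit moss.
    Visit cedar.
    At cedar: go right to elm.
      At elm: go left to bay.
        At bay: go left to plum.
          plum is a leaf — visit plum.
        Visit bay.
        At bay: go right to mint.
          At mint: no left child.
          Visit mint.
          At mint: go right to lily.
            lily is a leaf — visit lily.
      Visit elm.
      At elm: go right to poppy.
        At poppy: no left child.
        Visit poppy.
        At poppy: go right to iris.
          iris is a leaf — visit iris.
Full in-order sequence: tulip, teak, moss, cedar, plum, bay, mint, lily, elm, poppy, iris.

tulip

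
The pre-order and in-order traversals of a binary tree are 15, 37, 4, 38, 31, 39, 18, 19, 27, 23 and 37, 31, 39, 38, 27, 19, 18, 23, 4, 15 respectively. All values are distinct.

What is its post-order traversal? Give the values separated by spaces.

The first element of pre-order is the root; it splits in-order into left and right subtrees.
Root 15: left subtree has 9 nodes {37, 31, 39, 38, 27, 19, 18, 23, 4}, right has 0 { }.
  Root 37: left subtree has 0 nodes { }, right has 8 {31, 39, 38, 27, 19, 18, 23, 4}.
    Root 4: left subtree has 7 nodes {31, 39, 38, 27, 19, 18, 23}, right has 0 { }.
      Root 38: left subtree has 2 nodes {31, 39}, right has 4 {27, 19, 18, 23}.
        Root 31: left subtree has 0 nodes { }, right has 1 {39}.
        Root 18: left subtree has 2 nodes {27, 19}, right has 1 {23}.
          Root 19: left subtree has 1 node {27}, right has 0 { }.

39 31 27 19 23 18 38 4 37 15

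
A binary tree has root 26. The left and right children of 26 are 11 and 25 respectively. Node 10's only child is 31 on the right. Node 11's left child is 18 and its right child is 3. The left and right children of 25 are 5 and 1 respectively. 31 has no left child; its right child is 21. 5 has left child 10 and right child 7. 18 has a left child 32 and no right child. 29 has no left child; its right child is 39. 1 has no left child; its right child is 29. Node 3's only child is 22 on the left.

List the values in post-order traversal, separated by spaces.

32 18 22 3 11 21 31 10 7 5 39 29 1 25 26

Post-order visits the left subtree, then the right subtree, then the node.
At 26: go left to 11.
  At 11: go left to 18.
    At 18: go left to 32.
      32 is a leaf — visit 32.
    At 18: no right child.
    Visit 18.
  At 11: go right to 3.
    At 3: go left to 22.
      22 is a leaf — visit 22.
    At 3: no right child.
    Visit 3.
  Visit 11.
At 26: go right to 25.
  At 25: go left to 5.
    At 5: go left to 10.
      At 10: no left child.
      At 10: go right to 31.
        At 31: no left child.
        At 31: go right to 21.
          21 is a leaf — visit 21.
        Visit 31.
      Visit 10.
    At 5: go right to 7.
      7 is a leaf — visit 7.
    Visit 5.
  At 25: go right to 1.
    At 1: no left child.
    At 1: go right to 29.
      At 29: no left child.
      At 29: go right to 39.
        39 is a leaf — visit 39.
      Visit 29.
    Visit 1.
  Visit 25.
Visit 26.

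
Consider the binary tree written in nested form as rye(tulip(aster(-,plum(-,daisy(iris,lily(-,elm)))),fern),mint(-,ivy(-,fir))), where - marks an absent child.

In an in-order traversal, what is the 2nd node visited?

In-order visits the left subtree, then the node, then the right subtree.
At rye: go left to tulip.
  At tulip: go left to aster.
    At aster: no left child.
    Visit aster.
    At aster: go right to plum.
      At plum: no left child.
      Visit plum.
      At plum: go right to daisy.
        At daisy: go left to iris.
          iris is a leaf — visit iris.
        Visit daisy.
        At daisy: go right to lily.
          At lily: no left child.
          Visit lily.
          At lily: go right to elm.
            elm is a leaf — visit elm.
  Visit tulip.
  At tulip: go right to fern.
    fern is a leaf — visit fern.
Visit rye.
At rye: go right to mint.
  At mint: no left child.
  Visit mint.
  At mint: go right to ivy.
    At ivy: no left child.
    Visit ivy.
    At ivy: go right to fir.
      fir is a leaf — visit fir.
Full in-order sequence: aster, plum, iris, daisy, lily, elm, tulip, fern, rye, mint, ivy, fir.

plum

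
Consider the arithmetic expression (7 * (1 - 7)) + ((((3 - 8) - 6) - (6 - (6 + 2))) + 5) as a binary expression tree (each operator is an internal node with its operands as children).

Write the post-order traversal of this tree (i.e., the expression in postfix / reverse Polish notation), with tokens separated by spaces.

7 1 7 - * 3 8 - 6 - 6 6 2 + - - 5 + +

Post-order on an expression tree gives postfix notation: for each operator, emit left operand, right operand, then the operator.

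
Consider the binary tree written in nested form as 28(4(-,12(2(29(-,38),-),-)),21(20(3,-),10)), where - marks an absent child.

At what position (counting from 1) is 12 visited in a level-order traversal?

4

Level-order visits nodes level by level from the root, left to right within each level.
Level 0: 28
Level 1: 4, 21
Level 2: 12, 20, 10
Level 3: 2, 3
Level 4: 29
Level 5: 38
Full level-order sequence: 28, 4, 21, 12, 20, 10, 2, 3, 29, 38.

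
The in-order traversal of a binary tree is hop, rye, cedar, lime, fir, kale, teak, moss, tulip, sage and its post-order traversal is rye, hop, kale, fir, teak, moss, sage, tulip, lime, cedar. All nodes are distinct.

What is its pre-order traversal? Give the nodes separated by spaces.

The last element of post-order is the root; it splits in-order into left and right subtrees.
Root cedar: left subtree has 2 nodes {hop, rye}, right has 7 {lime, fir, kale, teak, moss, tulip, sage}.
  Root hop: left subtree has 0 nodes { }, right has 1 {rye}.
  Root lime: left subtree has 0 nodes { }, right has 6 {fir, kale, teak, moss, tulip, sage}.
    Root tulip: left subtree has 4 nodes {fir, kale, teak, moss}, right has 1 {sage}.
      Root moss: left subtree has 3 nodes {fir, kale, teak}, right has 0 { }.
        Root teak: left subtree has 2 nodes {fir, kale}, right has 0 { }.
          Root fir: left subtree has 0 nodes { }, right has 1 {kale}.

cedar hop rye lime tulip moss teak fir kale sage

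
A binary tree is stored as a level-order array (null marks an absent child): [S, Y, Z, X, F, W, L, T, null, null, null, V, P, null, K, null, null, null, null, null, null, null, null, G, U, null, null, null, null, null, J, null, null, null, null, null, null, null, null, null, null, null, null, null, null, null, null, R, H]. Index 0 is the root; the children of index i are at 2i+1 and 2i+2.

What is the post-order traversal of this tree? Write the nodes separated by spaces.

Post-order visits the left subtree, then the right subtree, then the node.
At S: go left to Y.
  At Y: go left to X.
    At X: go left to T.
      T is a leaf — visit T.
    At X: no right child.
    Visit X.
  At Y: go right to F.
    F is a leaf — visit F.
  Visit Y.
At S: go right to Z.
  At Z: go left to W.
    At W: go left to V.
      At V: go left to G.
        At G: go left to R.
          R is a leaf — visit R.
        At G: go right to H.
          H is a leaf — visit H.
        Visit G.
      At V: go right to U.
        U is a leaf — visit U.
      Visit V.
    At W: go right to P.
      P is a leaf — visit P.
    Visit W.
  At Z: go right to L.
    At L: no left child.
    At L: go right to K.
      At K: no left child.
      At K: go right to J.
        J is a leaf — visit J.
      Visit K.
    Visit L.
  Visit Z.
Visit S.

T X F Y R H G U V P W J K L Z S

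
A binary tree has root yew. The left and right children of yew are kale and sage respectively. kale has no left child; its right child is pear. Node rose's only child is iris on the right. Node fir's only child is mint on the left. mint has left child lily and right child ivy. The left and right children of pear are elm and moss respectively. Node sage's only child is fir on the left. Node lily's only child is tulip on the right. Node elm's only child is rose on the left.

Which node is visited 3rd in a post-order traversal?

elm

Post-order visits the left subtree, then the right subtree, then the node.
At yew: go left to kale.
  At kale: no left child.
  At kale: go right to pear.
    At pear: go left to elm.
      At elm: go left to rose.
        At rose: no left child.
        At rose: go right to iris.
          iris is a leaf — visit iris.
        Visit rose.
      At elm: no right child.
      Visit elm.
    At pear: go right to moss.
      moss is a leaf — visit moss.
    Visit pear.
  Visit kale.
At yew: go right to sage.
  At sage: go left to fir.
    At fir: go left to mint.
      At mint: go left to lily.
        At lily: no left child.
        At lily: go right to tulip.
          tulip is a leaf — visit tulip.
        Visit lily.
      At mint: go right to ivy.
        ivy is a leaf — visit ivy.
      Visit mint.
    At fir: no right child.
    Visit fir.
  At sage: no right child.
  Visit sage.
Visit yew.
Full post-order sequence: iris, rose, elm, moss, pear, kale, tulip, lily, ivy, mint, fir, sage, yew.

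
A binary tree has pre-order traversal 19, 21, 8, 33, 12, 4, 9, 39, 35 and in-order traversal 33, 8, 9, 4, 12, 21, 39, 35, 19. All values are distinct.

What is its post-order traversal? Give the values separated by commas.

33, 9, 4, 12, 8, 35, 39, 21, 19

The first element of pre-order is the root; it splits in-order into left and right subtrees.
Root 19: left subtree has 8 nodes {33, 8, 9, 4, 12, 21, 39, 35}, right has 0 { }.
  Root 21: left subtree has 5 nodes {33, 8, 9, 4, 12}, right has 2 {39, 35}.
    Root 8: left subtree has 1 node {33}, right has 3 {9, 4, 12}.
      Root 12: left subtree has 2 nodes {9, 4}, right has 0 { }.
        Root 4: left subtree has 1 node {9}, right has 0 { }.
    Root 39: left subtree has 0 nodes { }, right has 1 {35}.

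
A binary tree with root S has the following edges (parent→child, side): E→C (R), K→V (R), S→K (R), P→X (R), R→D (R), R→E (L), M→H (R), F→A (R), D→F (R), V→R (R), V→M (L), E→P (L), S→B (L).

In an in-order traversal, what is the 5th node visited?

H

In-order visits the left subtree, then the node, then the right subtree.
At S: go left to B.
  B is a leaf — visit B.
Visit S.
At S: go right to K.
  At K: no left child.
  Visit K.
  At K: go right to V.
    At V: go left to M.
      At M: no left child.
      Visit M.
      At M: go right to H.
        H is a leaf — visit H.
    Visit V.
    At V: go right to R.
      At R: go left to E.
        At E: go left to P.
          At P: no left child.
          Visit P.
          At P: go right to X.
            X is a leaf — visit X.
        Visit E.
        At E: go right to C.
          C is a leaf — visit C.
      Visit R.
      At R: go right to D.
        At D: no left child.
        Visit D.
        At D: go right to F.
          At F: no left child.
          Visit F.
          At F: go right to A.
            A is a leaf — visit A.
Full in-order sequence: B, S, K, M, H, V, P, X, E, C, R, D, F, A.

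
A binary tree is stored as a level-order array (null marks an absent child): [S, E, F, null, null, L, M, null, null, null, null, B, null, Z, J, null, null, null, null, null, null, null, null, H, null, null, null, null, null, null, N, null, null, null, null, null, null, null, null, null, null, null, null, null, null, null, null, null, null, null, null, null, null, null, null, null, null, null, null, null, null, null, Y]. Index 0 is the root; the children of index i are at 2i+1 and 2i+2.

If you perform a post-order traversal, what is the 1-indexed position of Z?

Post-order visits the left subtree, then the right subtree, then the node.
At S: go left to E.
  E is a leaf — visit E.
At S: go right to F.
  At F: go left to L.
    At L: go left to B.
      At B: go left to H.
        H is a leaf — visit H.
      At B: no right child.
      Visit B.
    At L: no right child.
    Visit L.
  At F: go right to M.
    At M: go left to Z.
      Z is a leaf — visit Z.
    At M: go right to J.
      At J: no left child.
      At J: go right to N.
        At N: no left child.
        At N: go right to Y.
          Y is a leaf — visit Y.
        Visit N.
      Visit J.
    Visit M.
  Visit F.
Visit S.
Full post-order sequence: E, H, B, L, Z, Y, N, J, M, F, S.

5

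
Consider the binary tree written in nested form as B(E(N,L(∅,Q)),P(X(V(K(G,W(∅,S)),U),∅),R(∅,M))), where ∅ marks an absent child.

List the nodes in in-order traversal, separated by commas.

N, E, L, Q, B, G, K, W, S, V, U, X, P, R, M

In-order visits the left subtree, then the node, then the right subtree.
At B: go left to E.
  At E: go left to N.
    N is a leaf — visit N.
  Visit E.
  At E: go right to L.
    At L: no left child.
    Visit L.
    At L: go right to Q.
      Q is a leaf — visit Q.
Visit B.
At B: go right to P.
  At P: go left to X.
    At X: go left to V.
      At V: go left to K.
        At K: go left to G.
          G is a leaf — visit G.
        Visit K.
        At K: go right to W.
          At W: no left child.
          Visit W.
          At W: go right to S.
            S is a leaf — visit S.
      Visit V.
      At V: go right to U.
        U is a leaf — visit U.
    Visit X.
    At X: no right child.
  Visit P.
  At P: go right to R.
    At R: no left child.
    Visit R.
    At R: go right to M.
      M is a leaf — visit M.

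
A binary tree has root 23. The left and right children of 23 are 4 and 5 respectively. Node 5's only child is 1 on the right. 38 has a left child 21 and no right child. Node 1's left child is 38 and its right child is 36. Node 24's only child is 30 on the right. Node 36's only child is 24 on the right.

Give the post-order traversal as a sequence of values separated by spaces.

4 21 38 30 24 36 1 5 23

Post-order visits the left subtree, then the right subtree, then the node.
At 23: go left to 4.
  4 is a leaf — visit 4.
At 23: go right to 5.
  At 5: no left child.
  At 5: go right to 1.
    At 1: go left to 38.
      At 38: go left to 21.
        21 is a leaf — visit 21.
      At 38: no right child.
      Visit 38.
    At 1: go right to 36.
      At 36: no left child.
      At 36: go right to 24.
        At 24: no left child.
        At 24: go right to 30.
          30 is a leaf — visit 30.
        Visit 24.
      Visit 36.
    Visit 1.
  Visit 5.
Visit 23.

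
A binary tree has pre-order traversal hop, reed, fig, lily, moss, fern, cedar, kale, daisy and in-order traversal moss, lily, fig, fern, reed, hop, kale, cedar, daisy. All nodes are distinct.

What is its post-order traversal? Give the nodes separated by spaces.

moss lily fern fig reed kale daisy cedar hop

The first element of pre-order is the root; it splits in-order into left and right subtrees.
Root hop: left subtree has 5 nodes {moss, lily, fig, fern, reed}, right has 3 {kale, cedar, daisy}.
  Root reed: left subtree has 4 nodes {moss, lily, fig, fern}, right has 0 { }.
    Root fig: left subtree has 2 nodes {moss, lily}, right has 1 {fern}.
      Root lily: left subtree has 1 node {moss}, right has 0 { }.
  Root cedar: left subtree has 1 node {kale}, right has 1 {daisy}.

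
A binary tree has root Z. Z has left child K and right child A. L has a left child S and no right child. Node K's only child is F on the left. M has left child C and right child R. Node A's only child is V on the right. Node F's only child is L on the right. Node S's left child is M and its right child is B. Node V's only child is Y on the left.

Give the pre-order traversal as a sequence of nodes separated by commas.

Z, K, F, L, S, M, C, R, B, A, V, Y

Pre-order visits the node, then its left subtree, then its right subtree.
Visit Z.
At Z: go left to K.
  Visit K.
  At K: go left to F.
    Visit F.
    At F: no left child.
    At F: go right to L.
      Visit L.
      At L: go left to S.
        Visit S.
        At S: go left to M.
          Visit M.
          At M: go left to C.
            C is a leaf — visit C.
          At M: go right to R.
            R is a leaf — visit R.
        At S: go right to B.
          B is a leaf — visit B.
      At L: no right child.
  At K: no right child.
At Z: go right to A.
  Visit A.
  At A: no left child.
  At A: go right to V.
    Visit V.
    At V: go left to Y.
      Y is a leaf — visit Y.
    At V: no right child.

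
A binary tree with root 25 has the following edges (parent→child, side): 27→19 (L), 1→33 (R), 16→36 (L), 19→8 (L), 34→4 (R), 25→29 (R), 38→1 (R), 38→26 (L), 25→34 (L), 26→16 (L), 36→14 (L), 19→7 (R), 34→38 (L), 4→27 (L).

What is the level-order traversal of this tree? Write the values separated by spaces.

Level-order visits nodes level by level from the root, left to right within each level.
Level 0: 25
Level 1: 34, 29
Level 2: 38, 4
Level 3: 26, 1, 27
Level 4: 16, 33, 19
Level 5: 36, 8, 7
Level 6: 14

25 34 29 38 4 26 1 27 16 33 19 36 8 7 14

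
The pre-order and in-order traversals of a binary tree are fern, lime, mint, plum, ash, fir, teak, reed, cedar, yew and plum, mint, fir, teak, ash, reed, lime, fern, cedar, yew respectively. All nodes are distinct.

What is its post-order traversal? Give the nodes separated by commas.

plum, teak, fir, reed, ash, mint, lime, yew, cedar, fern

The first element of pre-order is the root; it splits in-order into left and right subtrees.
Root fern: left subtree has 7 nodes {plum, mint, fir, teak, ash, reed, lime}, right has 2 {cedar, yew}.
  Root lime: left subtree has 6 nodes {plum, mint, fir, teak, ash, reed}, right has 0 { }.
    Root mint: left subtree has 1 node {plum}, right has 4 {fir, teak, ash, reed}.
      Root ash: left subtree has 2 nodes {fir, teak}, right has 1 {reed}.
        Root fir: left subtree has 0 nodes { }, right has 1 {teak}.
  Root cedar: left subtree has 0 nodes { }, right has 1 {yew}.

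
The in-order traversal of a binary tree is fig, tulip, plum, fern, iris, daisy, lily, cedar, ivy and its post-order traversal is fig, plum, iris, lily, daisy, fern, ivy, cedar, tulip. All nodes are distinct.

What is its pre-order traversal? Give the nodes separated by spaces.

tulip fig cedar fern plum daisy iris lily ivy

The last element of post-order is the root; it splits in-order into left and right subtrees.
Root tulip: left subtree has 1 node {fig}, right has 7 {plum, fern, iris, daisy, lily, cedar, ivy}.
  Root cedar: left subtree has 5 nodes {plum, fern, iris, daisy, lily}, right has 1 {ivy}.
    Root fern: left subtree has 1 node {plum}, right has 3 {iris, daisy, lily}.
      Root daisy: left subtree has 1 node {iris}, right has 1 {lily}.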